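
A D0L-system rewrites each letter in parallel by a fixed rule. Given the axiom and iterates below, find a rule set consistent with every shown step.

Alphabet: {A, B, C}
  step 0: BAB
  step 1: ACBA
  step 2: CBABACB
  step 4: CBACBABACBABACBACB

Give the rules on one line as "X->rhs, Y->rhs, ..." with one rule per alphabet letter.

  step 1 ⇒ step 2: ACBA ⇒ CB·AB·A·CB
    A ↦ CB
    B ↦ A
    C ↦ AB

A->CB, B->A, C->AB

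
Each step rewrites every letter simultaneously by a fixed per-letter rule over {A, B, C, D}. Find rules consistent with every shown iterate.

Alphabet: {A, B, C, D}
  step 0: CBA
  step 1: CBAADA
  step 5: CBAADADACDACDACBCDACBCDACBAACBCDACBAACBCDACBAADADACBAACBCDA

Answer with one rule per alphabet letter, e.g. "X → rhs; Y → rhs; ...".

A->DA, B->AA, C->CB, D->C

  step 0 ⇒ step 1: CBA ⇒ CB·AA·DA
    A ↦ DA
    B ↦ AA
    C ↦ CB
    D ↦ C  (constrained at step 1)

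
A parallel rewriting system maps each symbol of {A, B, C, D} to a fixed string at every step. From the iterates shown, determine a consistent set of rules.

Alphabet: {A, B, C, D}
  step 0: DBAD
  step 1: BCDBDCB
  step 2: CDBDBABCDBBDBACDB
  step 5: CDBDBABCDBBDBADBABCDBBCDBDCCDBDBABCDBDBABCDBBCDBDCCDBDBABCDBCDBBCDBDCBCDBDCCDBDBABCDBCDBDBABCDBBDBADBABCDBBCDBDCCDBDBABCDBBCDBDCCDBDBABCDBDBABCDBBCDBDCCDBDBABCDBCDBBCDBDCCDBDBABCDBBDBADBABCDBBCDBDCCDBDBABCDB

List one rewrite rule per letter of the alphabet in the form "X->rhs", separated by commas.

A->DC, B->CDB, C->DBA, D->B

  step 1 ⇒ step 2: BCDBDCB ⇒ CDB·DBA·B·CDB·B·DBA·CDB
    B ↦ CDB
    C ↦ DBA
    D ↦ B
  step 0 ⇒ step 1: DBAD ⇒ B·CDB·DC·B
    A ↦ DC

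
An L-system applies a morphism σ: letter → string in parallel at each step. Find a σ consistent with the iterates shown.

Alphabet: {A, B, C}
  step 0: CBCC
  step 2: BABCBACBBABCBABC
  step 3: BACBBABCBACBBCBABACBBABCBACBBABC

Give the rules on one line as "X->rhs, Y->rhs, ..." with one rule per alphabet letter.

  step 2 ⇒ step 3: BABCBACBBABCBABC ⇒ BA·CB·BA·BC·BA·CB·BC·BA·BA·CB·BA·BC·BA·CB·BA·BC
    A ↦ CB
    B ↦ BA
    C ↦ BC

A->CB, B->BA, C->BC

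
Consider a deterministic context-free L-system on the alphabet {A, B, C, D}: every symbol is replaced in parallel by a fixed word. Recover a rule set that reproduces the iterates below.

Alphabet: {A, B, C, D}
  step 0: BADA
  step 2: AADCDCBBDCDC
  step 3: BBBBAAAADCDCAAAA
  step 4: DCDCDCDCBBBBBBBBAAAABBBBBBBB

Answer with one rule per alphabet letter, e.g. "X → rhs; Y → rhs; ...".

  step 3 ⇒ step 4: BBBBAAAADCDCAAAA ⇒ DC·DC·DC·DC·BB·BB·BB·BB·A·A·A·A·BB·BB·BB·BB
    A ↦ BB
    B ↦ DC
    C ↦ A
    D ↦ A

A->BB, B->DC, C->A, D->A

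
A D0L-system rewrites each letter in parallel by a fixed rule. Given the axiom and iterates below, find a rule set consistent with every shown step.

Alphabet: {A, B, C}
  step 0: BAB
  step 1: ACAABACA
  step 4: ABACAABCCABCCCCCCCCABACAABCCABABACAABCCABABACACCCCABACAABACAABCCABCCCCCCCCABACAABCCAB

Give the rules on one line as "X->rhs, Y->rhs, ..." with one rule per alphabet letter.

A->AB, B->ACA, C->CC

  step 0 ⇒ step 1: BAB ⇒ ACA·AB·ACA
    A ↦ AB
    B ↦ ACA
    C ↦ CC  (constrained at step 1)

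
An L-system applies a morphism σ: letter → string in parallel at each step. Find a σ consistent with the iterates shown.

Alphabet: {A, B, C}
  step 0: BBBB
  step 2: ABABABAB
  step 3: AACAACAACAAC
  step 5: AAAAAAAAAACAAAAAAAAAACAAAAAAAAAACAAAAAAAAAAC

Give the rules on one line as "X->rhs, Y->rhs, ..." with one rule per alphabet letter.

A->AA, B->C, C->AB

  step 2 ⇒ step 3: ABABABAB ⇒ AA·C·AA·C·AA·C·AA·C
    A ↦ AA
    B ↦ C
    C ↦ AB  (constrained at step 3)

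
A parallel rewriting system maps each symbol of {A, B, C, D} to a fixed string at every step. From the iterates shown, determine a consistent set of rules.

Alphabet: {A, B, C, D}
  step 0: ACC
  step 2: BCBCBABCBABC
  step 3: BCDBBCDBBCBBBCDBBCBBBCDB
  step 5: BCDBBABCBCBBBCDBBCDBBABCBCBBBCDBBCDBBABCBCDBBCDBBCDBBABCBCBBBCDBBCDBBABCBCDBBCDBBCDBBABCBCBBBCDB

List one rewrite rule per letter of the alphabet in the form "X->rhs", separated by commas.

A->BB, B->BC, C->DB, D->BA

  step 2 ⇒ step 3: BCBCBABCBABC ⇒ BC·DB·BC·DB·BC·BB·BC·DB·BC·BB·BC·DB
    A ↦ BB
    B ↦ BC
    C ↦ DB
    D ↦ BA  (constrained at step 3)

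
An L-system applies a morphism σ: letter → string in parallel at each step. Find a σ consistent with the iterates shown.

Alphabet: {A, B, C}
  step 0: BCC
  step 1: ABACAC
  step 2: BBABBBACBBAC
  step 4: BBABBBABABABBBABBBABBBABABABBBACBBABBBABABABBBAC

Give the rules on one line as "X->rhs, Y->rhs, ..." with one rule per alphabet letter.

A->BB, B->AB, C->AC

  step 1 ⇒ step 2: ABACAC ⇒ BB·AB·BB·AC·BB·AC
    A ↦ BB
    B ↦ AB
    C ↦ AC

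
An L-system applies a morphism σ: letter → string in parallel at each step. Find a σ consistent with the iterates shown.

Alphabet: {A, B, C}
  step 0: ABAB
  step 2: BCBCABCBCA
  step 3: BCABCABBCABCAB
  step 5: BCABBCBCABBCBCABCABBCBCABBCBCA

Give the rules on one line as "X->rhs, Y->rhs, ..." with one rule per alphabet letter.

A->B, B->BC, C->A

  step 2 ⇒ step 3: BCBCABCBCA ⇒ BC·A·BC·A·B·BC·A·BC·A·B
    A ↦ B
    B ↦ BC
    C ↦ A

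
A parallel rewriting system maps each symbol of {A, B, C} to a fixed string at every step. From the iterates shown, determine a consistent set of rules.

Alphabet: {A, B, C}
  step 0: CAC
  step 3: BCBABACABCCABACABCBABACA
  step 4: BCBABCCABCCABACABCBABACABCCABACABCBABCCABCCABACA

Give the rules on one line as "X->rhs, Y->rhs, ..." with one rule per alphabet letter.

A->CA, B->BC, C->BA

  step 3 ⇒ step 4: BCBABACABCCABACABCBABACA ⇒ BC·BA·BC·CA·BC·CA·BA·CA·BC·BA·BA·CA·BC·CA·BA·CA·BC·BA·BC·CA·BC·CA·BA·CA
    A ↦ CA
    B ↦ BC
    C ↦ BA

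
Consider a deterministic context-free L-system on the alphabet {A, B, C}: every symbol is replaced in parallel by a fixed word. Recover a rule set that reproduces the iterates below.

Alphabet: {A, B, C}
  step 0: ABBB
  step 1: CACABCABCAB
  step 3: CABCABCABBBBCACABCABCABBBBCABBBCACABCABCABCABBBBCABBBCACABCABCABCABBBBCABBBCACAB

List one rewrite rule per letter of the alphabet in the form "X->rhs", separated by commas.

A->CA, B->CAB, C->BBB

  step 0 ⇒ step 1: ABBB ⇒ CA·CAB·CAB·CAB
    A ↦ CA
    B ↦ CAB
    C ↦ BBB  (constrained at step 1)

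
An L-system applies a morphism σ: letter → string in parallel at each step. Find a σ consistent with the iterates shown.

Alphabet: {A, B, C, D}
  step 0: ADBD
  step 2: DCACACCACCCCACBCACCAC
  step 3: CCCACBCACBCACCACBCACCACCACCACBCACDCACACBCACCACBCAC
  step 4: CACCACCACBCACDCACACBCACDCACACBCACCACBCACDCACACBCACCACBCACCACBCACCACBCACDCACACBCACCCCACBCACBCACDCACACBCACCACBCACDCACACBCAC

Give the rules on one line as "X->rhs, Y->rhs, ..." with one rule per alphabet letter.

  step 3 ⇒ step 4: CCCACBCACBCACCACBCACCACCACCACBCACDCACACBCACCACBCAC ⇒ CAC·CAC·CAC·B·CAC·DCA·CAC·B·CAC·DCA·CAC·B·CAC·CAC·B·CAC·DCA·CAC·B·CAC·CAC·B·CAC·CAC·B·CAC·CAC·B·CAC·DCA·CAC·B·CAC·CC·CAC·B·CAC·B·CAC·DCA·CAC·B·CAC·CAC·B·CAC·DCA·CAC·B·CAC
    A ↦ B
    B ↦ DCA
    C ↦ CAC
    D ↦ CC

A->B, B->DCA, C->CAC, D->CC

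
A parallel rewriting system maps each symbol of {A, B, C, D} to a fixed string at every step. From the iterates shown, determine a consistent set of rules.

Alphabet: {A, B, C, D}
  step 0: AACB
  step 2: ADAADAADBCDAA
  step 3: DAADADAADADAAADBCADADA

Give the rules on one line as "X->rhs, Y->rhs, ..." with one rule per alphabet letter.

  step 2 ⇒ step 3: ADAADAADBCDAA ⇒ DA·A·DA·DA·A·DA·DA·A·AD·BC·A·DA·DA
    A ↦ DA
    B ↦ AD
    C ↦ BC
    D ↦ A

A->DA, B->AD, C->BC, D->A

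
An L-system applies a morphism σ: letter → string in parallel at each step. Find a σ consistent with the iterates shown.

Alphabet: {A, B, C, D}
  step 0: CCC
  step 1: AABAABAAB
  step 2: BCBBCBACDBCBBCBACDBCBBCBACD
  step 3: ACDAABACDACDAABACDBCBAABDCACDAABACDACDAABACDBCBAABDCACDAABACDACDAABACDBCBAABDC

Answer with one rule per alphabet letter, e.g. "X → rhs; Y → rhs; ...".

A->BCB, B->ACD, C->AAB, D->DC

  step 2 ⇒ step 3: BCBBCBACDBCBBCBACDBCBBCBACD ⇒ ACD·AAB·ACD·ACD·AAB·ACD·BCB·AAB·DC·ACD·AAB·ACD·ACD·AAB·ACD·BCB·AAB·DC·ACD·AAB·ACD·ACD·AAB·ACD·BCB·AAB·DC
    A ↦ BCB
    B ↦ ACD
    C ↦ AAB
    D ↦ DC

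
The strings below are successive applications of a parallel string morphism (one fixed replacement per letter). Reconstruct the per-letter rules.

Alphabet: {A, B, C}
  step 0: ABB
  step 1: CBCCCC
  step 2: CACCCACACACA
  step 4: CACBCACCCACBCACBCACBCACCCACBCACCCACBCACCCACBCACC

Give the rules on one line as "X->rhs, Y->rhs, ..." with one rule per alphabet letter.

  step 1 ⇒ step 2: CBCCCC ⇒ CA·CC·CA·CA·CA·CA
    B ↦ CC
    C ↦ CA
  step 0 ⇒ step 1: ABB ⇒ CB·CC·CC
    A ↦ CB

A->CB, B->CC, C->CA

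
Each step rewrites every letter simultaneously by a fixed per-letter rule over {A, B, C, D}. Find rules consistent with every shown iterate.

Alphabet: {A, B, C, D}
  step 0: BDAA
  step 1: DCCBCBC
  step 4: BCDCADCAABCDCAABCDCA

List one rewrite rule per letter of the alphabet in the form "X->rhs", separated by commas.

A->BC, B->DC, C->A, D->C

  step 0 ⇒ step 1: BDAA ⇒ DC·C·BC·BC
    A ↦ BC
    B ↦ DC
    D ↦ C
    C ↦ A  (constrained at step 1)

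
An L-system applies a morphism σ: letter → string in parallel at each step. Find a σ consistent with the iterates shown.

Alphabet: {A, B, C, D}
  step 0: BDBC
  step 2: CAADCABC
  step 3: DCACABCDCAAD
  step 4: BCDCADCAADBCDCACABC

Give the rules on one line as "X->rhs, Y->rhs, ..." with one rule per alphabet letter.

A->CA, B->A, C->D, D->BC

  step 3 ⇒ step 4: DCACABCDCAAD ⇒ BC·D·CA·D·CA·A·D·BC·D·CA·CA·BC
    A ↦ CA
    B ↦ A
    C ↦ D
    D ↦ BC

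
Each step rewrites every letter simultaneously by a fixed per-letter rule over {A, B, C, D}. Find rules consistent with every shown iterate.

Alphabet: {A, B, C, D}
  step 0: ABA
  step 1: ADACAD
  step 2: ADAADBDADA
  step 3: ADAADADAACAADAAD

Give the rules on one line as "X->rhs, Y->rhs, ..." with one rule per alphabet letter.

  step 2 ⇒ step 3: ADAADBDADA ⇒ AD·A·AD·AD·A·AC·A·AD·A·AD
    A ↦ AD
    B ↦ AC
    D ↦ A
  step 1 ⇒ step 2: ADACAD ⇒ AD·A·AD·BD·AD·A
    C ↦ BD

A->AD, B->AC, C->BD, D->A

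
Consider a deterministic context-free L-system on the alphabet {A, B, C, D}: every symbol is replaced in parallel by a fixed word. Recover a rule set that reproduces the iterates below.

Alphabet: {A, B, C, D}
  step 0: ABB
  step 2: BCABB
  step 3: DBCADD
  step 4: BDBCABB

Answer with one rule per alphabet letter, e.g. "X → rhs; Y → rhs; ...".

  step 3 ⇒ step 4: DBCADD ⇒ B·D·B·CA·B·B
    A ↦ CA
    B ↦ D
    C ↦ B
    D ↦ B

A->CA, B->D, C->B, D->B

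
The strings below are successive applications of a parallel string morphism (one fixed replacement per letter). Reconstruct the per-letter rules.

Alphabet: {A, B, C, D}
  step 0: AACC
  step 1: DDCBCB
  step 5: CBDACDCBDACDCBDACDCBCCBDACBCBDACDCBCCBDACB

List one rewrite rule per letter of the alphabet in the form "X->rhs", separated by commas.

  step 0 ⇒ step 1: AACC ⇒ D·D·CB·CB
    A ↦ D
    C ↦ CB
    B ↦ DA  (constrained at step 1)
    D ↦ C  (constrained at step 1)

A->D, B->DA, C->CB, D->C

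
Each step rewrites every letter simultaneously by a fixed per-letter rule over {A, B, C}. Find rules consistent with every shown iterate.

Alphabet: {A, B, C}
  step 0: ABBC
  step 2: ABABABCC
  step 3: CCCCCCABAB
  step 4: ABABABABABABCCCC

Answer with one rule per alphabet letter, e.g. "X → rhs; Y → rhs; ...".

  step 3 ⇒ step 4: CCCCCCABAB ⇒ AB·AB·AB·AB·AB·AB·C·C·C·C
    A ↦ C
    B ↦ C
    C ↦ AB

A->C, B->C, C->AB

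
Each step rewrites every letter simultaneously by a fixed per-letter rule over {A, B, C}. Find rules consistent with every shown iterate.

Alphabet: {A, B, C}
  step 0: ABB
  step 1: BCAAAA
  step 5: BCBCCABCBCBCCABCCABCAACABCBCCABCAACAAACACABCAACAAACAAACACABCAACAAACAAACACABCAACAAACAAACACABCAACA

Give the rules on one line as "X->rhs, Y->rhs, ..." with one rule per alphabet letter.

A->BC, B->AA, C->CA

  step 0 ⇒ step 1: ABB ⇒ BC·AA·AA
    A ↦ BC
    B ↦ AA
    C ↦ CA  (constrained at step 1)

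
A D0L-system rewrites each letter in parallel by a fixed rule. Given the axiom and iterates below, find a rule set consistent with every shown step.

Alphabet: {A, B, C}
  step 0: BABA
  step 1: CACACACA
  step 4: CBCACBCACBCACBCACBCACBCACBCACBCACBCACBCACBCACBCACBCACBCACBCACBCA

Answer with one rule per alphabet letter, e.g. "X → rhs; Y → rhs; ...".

  step 0 ⇒ step 1: BABA ⇒ CA·CA·CA·CA
    A ↦ CA
    B ↦ CA
    C ↦ CB  (constrained at step 1)

A->CA, B->CA, C->CB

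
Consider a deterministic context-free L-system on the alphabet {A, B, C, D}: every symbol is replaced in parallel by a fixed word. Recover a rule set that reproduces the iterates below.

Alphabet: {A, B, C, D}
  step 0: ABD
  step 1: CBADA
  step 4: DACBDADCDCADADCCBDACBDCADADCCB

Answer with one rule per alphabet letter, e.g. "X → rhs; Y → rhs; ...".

A->CB, B->A, C->DC, D->DA

  step 0 ⇒ step 1: ABD ⇒ CB·A·DA
    A ↦ CB
    B ↦ A
    D ↦ DA
    C ↦ DC  (constrained at step 1)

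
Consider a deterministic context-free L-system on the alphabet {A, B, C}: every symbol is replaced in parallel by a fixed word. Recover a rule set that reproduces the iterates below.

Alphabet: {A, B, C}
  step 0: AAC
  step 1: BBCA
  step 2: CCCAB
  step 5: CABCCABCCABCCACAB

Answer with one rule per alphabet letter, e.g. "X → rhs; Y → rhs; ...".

  step 1 ⇒ step 2: BBCA ⇒ C·C·CA·B
    A ↦ B
    B ↦ C
    C ↦ CA

A->B, B->C, C->CA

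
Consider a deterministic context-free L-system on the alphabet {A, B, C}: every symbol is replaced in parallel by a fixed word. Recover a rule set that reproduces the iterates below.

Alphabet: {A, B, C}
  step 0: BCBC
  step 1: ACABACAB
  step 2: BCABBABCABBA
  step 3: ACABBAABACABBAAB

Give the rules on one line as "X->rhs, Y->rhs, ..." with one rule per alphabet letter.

  step 2 ⇒ step 3: BCABBABCABBA ⇒ A·CAB·B·A·A·B·A·CAB·B·A·A·B
    A ↦ B
    B ↦ A
    C ↦ CAB

A->B, B->A, C->CAB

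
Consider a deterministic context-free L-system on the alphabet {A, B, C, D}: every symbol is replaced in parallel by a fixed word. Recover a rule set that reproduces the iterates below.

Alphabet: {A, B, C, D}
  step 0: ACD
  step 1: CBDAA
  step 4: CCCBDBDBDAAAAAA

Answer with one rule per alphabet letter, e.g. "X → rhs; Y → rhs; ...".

  step 0 ⇒ step 1: ACD ⇒ C·BD·AA
    A ↦ C
    C ↦ BD
    D ↦ AA
    B ↦ A  (constrained at step 1)

A->C, B->A, C->BD, D->AA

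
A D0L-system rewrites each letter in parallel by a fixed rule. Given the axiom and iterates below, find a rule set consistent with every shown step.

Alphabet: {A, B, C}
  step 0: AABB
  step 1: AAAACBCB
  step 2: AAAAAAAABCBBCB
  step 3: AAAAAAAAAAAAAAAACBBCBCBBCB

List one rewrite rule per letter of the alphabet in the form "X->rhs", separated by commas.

A->AA, B->CB, C->B

  step 2 ⇒ step 3: AAAAAAAABCBBCB ⇒ AA·AA·AA·AA·AA·AA·AA·AA·CB·B·CB·CB·B·CB
    A ↦ AA
    B ↦ CB
    C ↦ B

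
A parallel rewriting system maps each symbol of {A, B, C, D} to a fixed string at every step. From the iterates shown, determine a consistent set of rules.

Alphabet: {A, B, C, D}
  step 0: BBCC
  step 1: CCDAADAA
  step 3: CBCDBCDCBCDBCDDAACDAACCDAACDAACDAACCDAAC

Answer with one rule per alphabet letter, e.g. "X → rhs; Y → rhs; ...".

  step 0 ⇒ step 1: BBCC ⇒ C·C·DAA·DAA
    B ↦ C
    C ↦ DAA
    A ↦ BCD  (constrained at step 1)
    D ↦ C  (constrained at step 1)

A->BCD, B->C, C->DAA, D->C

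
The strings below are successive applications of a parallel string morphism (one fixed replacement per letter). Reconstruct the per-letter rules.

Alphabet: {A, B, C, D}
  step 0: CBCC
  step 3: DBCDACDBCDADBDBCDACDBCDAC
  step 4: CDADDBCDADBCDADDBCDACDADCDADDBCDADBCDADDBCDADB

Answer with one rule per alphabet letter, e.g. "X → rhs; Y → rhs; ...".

  step 3 ⇒ step 4: DBCDACDBCDADBDBCDACDBCDAC ⇒ C·DAD·DB·C·DA·DB·C·DAD·DB·C·DA·C·DAD·C·DAD·DB·C·DA·DB·C·DAD·DB·C·DA·DB
    A ↦ DA
    B ↦ DAD
    C ↦ DB
    D ↦ C

A->DA, B->DAD, C->DB, D->C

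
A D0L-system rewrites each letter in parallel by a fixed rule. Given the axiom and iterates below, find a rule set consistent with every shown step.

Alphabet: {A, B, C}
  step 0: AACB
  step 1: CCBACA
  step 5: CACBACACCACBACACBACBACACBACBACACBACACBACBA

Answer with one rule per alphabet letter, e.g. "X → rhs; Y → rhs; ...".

A->C, B->CA, C->BA

  step 0 ⇒ step 1: AACB ⇒ C·C·BA·CA
    A ↦ C
    B ↦ CA
    C ↦ BA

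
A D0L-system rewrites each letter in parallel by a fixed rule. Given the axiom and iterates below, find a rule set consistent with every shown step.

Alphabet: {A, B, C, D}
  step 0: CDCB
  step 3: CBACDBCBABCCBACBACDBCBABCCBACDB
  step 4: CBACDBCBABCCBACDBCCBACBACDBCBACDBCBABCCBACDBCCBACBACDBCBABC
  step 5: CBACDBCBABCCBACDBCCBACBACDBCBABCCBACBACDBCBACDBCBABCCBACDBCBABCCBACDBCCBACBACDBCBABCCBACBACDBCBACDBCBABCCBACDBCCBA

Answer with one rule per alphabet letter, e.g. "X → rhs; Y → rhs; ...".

A->DB, B->C, C->CBA, D->B

  step 4 ⇒ step 5: CBACDBCBABCCBACDBCCBACBACDBCBACDBCBABCCBACDBCCBACBACDBCBABC ⇒ CBA·C·DB·CBA·B·C·CBA·C·DB·C·CBA·CBA·C·DB·CBA·B·C·CBA·CBA·C·DB·CBA·C·DB·CBA·B·C·CBA·C·DB·CBA·B·C·CBA·C·DB·C·CBA·CBA·C·DB·CBA·B·C·CBA·CBA·C·DB·CBA·C·DB·CBA·B·C·CBA·C·DB·C·CBA
    A ↦ DB
    B ↦ C
    C ↦ CBA
    D ↦ B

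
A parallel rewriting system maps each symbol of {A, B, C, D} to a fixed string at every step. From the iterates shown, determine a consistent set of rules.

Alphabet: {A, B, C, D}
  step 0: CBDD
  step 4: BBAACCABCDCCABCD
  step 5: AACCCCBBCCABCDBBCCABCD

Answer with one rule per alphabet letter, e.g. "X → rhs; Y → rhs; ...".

A->CC, B->A, C->B, D->CD

  step 4 ⇒ step 5: BBAACCABCDCCABCD ⇒ A·A·CC·CC·B·B·CC·A·B·CD·B·B·CC·A·B·CD
    A ↦ CC
    B ↦ A
    C ↦ B
    D ↦ CD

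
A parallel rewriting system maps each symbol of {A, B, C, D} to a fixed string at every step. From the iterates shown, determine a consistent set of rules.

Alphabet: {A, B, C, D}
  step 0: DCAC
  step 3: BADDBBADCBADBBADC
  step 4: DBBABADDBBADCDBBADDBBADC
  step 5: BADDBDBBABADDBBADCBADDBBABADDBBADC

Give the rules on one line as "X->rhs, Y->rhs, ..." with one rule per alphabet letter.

A->B, B->D, C->DC, D->BA

  step 4 ⇒ step 5: DBBABADDBBADCDBBADDBBADC ⇒ BA·D·D·B·D·B·BA·BA·D·D·B·BA·DC·BA·D·D·B·BA·BA·D·D·B·BA·DC
    A ↦ B
    B ↦ D
    C ↦ DC
    D ↦ BA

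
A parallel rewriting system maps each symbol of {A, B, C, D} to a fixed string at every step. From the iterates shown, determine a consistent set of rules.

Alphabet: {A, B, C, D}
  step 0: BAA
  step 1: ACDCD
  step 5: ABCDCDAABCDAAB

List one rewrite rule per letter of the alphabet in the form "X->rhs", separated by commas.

A->CD, B->A, C->A, D->B

  step 0 ⇒ step 1: BAA ⇒ A·CD·CD
    A ↦ CD
    B ↦ A
    C ↦ A  (constrained at step 1)
    D ↦ B  (constrained at step 1)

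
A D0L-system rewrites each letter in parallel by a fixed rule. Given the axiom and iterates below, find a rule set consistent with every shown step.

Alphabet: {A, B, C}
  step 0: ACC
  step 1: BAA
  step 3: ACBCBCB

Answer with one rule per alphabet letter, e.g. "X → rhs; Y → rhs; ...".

A->B, B->CB, C->A

  step 0 ⇒ step 1: ACC ⇒ B·A·A
    A ↦ B
    C ↦ A
    B ↦ CB  (constrained at step 1)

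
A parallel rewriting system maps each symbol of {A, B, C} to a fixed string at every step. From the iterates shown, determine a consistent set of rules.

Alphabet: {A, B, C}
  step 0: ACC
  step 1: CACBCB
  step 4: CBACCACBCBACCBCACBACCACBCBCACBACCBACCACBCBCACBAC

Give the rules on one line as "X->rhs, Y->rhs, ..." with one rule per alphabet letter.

A->CA, B->AC, C->CB

  step 0 ⇒ step 1: ACC ⇒ CA·CB·CB
    A ↦ CA
    C ↦ CB
    B ↦ AC  (constrained at step 1)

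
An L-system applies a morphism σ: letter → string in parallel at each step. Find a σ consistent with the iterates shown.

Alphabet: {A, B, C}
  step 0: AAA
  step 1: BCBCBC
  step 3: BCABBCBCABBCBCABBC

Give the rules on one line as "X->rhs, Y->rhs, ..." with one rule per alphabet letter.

A->BC, B->AB, C->A

  step 0 ⇒ step 1: AAA ⇒ BC·BC·BC
    A ↦ BC
    B ↦ AB  (constrained at step 1)
    C ↦ A  (constrained at step 1)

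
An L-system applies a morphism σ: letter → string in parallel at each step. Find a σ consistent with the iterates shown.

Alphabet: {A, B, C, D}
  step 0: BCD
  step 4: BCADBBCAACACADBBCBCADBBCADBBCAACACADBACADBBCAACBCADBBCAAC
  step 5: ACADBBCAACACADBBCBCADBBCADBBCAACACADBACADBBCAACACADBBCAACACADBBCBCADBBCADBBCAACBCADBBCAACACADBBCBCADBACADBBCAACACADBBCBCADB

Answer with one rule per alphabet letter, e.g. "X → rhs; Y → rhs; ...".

A->BC, B->AC, C->ADB, D->A

  step 4 ⇒ step 5: BCADBBCAACACADBBCBCADBBCADBBCAACACADBACADBBCAACBCADBBCAAC ⇒ AC·ADB·BC·A·AC·AC·ADB·BC·BC·ADB·BC·ADB·BC·A·AC·AC·ADB·AC·ADB·BC·A·AC·AC·ADB·BC·A·AC·AC·ADB·BC·BC·ADB·BC·ADB·BC·A·AC·BC·ADB·BC·A·AC·AC·ADB·BC·BC·ADB·AC·ADB·BC·A·AC·AC·ADB·BC·BC·ADB
    A ↦ BC
    B ↦ AC
    C ↦ ADB
    D ↦ A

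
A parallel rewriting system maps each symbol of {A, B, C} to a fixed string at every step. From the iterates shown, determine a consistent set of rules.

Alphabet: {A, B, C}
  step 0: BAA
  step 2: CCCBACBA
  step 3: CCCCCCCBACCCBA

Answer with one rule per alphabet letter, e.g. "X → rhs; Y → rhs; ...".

  step 2 ⇒ step 3: CCCBACBA ⇒ CC·CC·CC·C·BA·CC·C·BA
    A ↦ BA
    B ↦ C
    C ↦ CC

A->BA, B->C, C->CC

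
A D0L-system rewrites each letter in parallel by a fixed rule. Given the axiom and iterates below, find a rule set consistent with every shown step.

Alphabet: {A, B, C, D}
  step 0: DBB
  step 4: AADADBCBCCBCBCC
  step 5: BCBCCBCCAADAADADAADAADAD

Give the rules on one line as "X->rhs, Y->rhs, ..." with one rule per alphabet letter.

  step 4 ⇒ step 5: AADADBCBCCBCBCC ⇒ BC·BC·C·BC·C·A·AD·A·AD·AD·A·AD·A·AD·AD
    A ↦ BC
    B ↦ A
    C ↦ AD
    D ↦ C

A->BC, B->A, C->AD, D->C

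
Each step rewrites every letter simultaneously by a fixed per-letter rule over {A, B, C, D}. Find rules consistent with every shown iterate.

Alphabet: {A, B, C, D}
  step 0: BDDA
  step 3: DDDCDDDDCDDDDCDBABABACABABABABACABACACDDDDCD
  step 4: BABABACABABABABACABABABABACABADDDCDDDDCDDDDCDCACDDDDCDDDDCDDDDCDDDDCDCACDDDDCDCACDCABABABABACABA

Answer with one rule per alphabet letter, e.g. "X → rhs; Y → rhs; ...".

  step 3 ⇒ step 4: DDDCDDDDCDDDDCDBABABACABABABABACABACACDDDDCD ⇒ BA·BA·BA·CA·BA·BA·BA·BA·CA·BA·BA·BA·BA·CA·BA·DDD·CD·DDD·CD·DDD·CD·CA·CD·DDD·CD·DDD·CD·DDD·CD·DDD·CD·CA·CD·DDD·CD·CA·CD·CA·BA·BA·BA·BA·CA·BA
    A ↦ CD
    B ↦ DDD
    C ↦ CA
    D ↦ BA

A->CD, B->DDD, C->CA, D->BA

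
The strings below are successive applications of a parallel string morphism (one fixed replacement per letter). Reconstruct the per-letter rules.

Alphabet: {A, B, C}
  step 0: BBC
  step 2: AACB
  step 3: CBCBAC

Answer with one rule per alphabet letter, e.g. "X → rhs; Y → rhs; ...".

A->CB, B->C, C->A

  step 2 ⇒ step 3: AACB ⇒ CB·CB·A·C
    A ↦ CB
    B ↦ C
    C ↦ A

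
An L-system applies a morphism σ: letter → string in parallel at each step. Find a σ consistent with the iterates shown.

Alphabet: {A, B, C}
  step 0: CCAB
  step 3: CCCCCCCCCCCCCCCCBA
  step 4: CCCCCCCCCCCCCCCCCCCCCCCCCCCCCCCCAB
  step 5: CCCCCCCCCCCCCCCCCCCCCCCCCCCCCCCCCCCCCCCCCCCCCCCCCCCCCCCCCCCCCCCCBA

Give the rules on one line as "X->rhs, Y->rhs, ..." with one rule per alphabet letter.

A->B, B->A, C->CC

  step 4 ⇒ step 5: CCCCCCCCCCCCCCCCCCCCCCCCCCCCCCCCAB ⇒ CC·CC·CC·CC·CC·CC·CC·CC·CC·CC·CC·CC·CC·CC·CC·CC·CC·CC·CC·CC·CC·CC·CC·CC·CC·CC·CC·CC·CC·CC·CC·CC·B·A
    A ↦ B
    B ↦ A
    C ↦ CC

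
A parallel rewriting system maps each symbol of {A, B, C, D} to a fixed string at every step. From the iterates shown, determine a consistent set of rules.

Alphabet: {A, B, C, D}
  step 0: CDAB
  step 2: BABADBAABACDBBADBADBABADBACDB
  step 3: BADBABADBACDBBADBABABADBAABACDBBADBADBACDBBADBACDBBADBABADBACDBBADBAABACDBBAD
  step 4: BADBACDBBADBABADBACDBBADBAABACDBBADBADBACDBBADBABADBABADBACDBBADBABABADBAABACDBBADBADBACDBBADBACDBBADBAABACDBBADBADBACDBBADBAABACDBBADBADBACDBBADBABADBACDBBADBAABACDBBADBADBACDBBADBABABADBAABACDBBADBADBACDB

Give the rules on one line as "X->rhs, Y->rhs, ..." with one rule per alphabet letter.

A->BA, B->BAD, C->ABA, D->CDB

  step 3 ⇒ step 4: BADBABADBACDBBADBABABADBAABACDBBADBADBACDBBADBACDBBADBABADBACDBBADBAABACDBBAD ⇒ BAD·BA·CDB·BAD·BA·BAD·BA·CDB·BAD·BA·ABA·CDB·BAD·BAD·BA·CDB·BAD·BA·BAD·BA·BAD·BA·CDB·BAD·BA·BA·BAD·BA·ABA·CDB·BAD·BAD·BA·CDB·BAD·BA·CDB·BAD·BA·ABA·CDB·BAD·BAD·BA·CDB·BAD·BA·ABA·CDB·BAD·BAD·BA·CDB·BAD·BA·BAD·BA·CDB·BAD·BA·ABA·CDB·BAD·BAD·BA·CDB·BAD·BA·BA·BAD·BA·ABA·CDB·BAD·BAD·BA·CDB
    A ↦ BA
    B ↦ BAD
    C ↦ ABA
    D ↦ CDB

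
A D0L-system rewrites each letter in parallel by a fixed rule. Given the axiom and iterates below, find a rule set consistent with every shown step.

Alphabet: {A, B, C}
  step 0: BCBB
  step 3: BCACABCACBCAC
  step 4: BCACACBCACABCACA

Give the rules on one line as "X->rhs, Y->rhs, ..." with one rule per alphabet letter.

A->C, B->BC, C->A

  step 3 ⇒ step 4: BCACABCACBCAC ⇒ BC·A·C·A·C·BC·A·C·A·BC·A·C·A
    A ↦ C
    B ↦ BC
    C ↦ A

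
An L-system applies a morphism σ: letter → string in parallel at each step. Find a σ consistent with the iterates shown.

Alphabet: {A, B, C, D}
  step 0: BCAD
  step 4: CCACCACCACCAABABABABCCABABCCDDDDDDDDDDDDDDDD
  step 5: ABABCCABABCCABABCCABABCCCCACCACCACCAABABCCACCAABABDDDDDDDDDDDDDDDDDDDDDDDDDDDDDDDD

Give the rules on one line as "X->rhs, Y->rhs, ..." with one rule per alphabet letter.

  step 4 ⇒ step 5: CCACCACCACCAABABABABCCABABCCDDDDDDDDDDDDDDDD ⇒ AB·AB·CC·AB·AB·CC·AB·AB·CC·AB·AB·CC·CC·A·CC·A·CC·A·CC·A·AB·AB·CC·A·CC·A·AB·AB·DD·DD·DD·DD·DD·DD·DD·DD·DD·DD·DD·DD·DD·DD·DD·DD
    A ↦ CC
    B ↦ A
    C ↦ AB
    D ↦ DD

A->CC, B->A, C->AB, D->DD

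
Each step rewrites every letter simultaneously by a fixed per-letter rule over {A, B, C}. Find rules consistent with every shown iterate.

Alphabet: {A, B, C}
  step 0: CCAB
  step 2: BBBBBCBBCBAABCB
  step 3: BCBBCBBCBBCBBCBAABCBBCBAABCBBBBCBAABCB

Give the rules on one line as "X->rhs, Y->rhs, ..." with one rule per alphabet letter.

  step 2 ⇒ step 3: BBBBBCBBCBAABCB ⇒ BCB·BCB·BCB·BCB·BCB·AA·BCB·BCB·AA·BCB·B·B·BCB·AA·BCB
    A ↦ B
    B ↦ BCB
    C ↦ AA

A->B, B->BCB, C->AA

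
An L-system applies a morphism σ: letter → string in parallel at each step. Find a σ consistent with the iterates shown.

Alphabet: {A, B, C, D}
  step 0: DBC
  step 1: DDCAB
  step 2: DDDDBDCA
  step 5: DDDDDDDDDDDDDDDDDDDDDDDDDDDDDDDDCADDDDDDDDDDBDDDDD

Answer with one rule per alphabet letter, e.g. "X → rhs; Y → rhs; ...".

  step 1 ⇒ step 2: DDCAB ⇒ DD·DD·B·D·CA
    A ↦ D
    B ↦ CA
    C ↦ B
    D ↦ DD

A->D, B->CA, C->B, D->DD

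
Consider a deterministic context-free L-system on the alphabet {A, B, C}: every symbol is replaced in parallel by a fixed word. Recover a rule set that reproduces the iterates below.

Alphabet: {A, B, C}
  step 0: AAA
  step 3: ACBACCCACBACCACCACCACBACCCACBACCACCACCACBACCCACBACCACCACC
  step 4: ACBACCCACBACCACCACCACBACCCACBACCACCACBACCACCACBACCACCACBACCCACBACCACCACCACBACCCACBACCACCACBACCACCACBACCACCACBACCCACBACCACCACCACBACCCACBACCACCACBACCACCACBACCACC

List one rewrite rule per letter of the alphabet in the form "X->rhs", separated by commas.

  step 3 ⇒ step 4: ACBACCCACBACCACCACCACBACCCACBACCACCACCACBACCCACBACCACCACC ⇒ ACB·ACC·C·ACB·ACC·ACC·ACC·ACB·ACC·C·ACB·ACC·ACC·ACB·ACC·ACC·ACB·ACC·ACC·ACB·ACC·C·ACB·ACC·ACC·ACC·ACB·ACC·C·ACB·ACC·ACC·ACB·ACC·ACC·ACB·ACC·ACC·ACB·ACC·C·ACB·ACC·ACC·ACC·ACB·ACC·C·ACB·ACC·ACC·ACB·ACC·ACC·ACB·ACC·ACC
    A ↦ ACB
    B ↦ C
    C ↦ ACC

A->ACB, B->C, C->ACC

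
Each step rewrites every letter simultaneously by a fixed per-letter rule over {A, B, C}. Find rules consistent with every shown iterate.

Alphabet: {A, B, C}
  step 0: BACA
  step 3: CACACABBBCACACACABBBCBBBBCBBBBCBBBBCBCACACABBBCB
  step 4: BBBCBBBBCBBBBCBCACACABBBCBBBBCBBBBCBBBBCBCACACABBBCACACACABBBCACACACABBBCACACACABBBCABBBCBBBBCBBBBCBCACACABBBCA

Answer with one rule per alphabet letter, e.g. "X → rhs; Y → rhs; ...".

  step 3 ⇒ step 4: CACACABBBCACACACABBBCBBBBCBBBBCBBBBCBCACACABBBCB ⇒ BBB·CB·BBB·CB·BBB·CB·CA·CA·CA·BBB·CB·BBB·CB·BBB·CB·BBB·CB·CA·CA·CA·BBB·CA·CA·CA·CA·BBB·CA·CA·CA·CA·BBB·CA·CA·CA·CA·BBB·CA·BBB·CB·BBB·CB·BBB·CB·CA·CA·CA·BBB·CA
    A ↦ CB
    B ↦ CA
    C ↦ BBB

A->CB, B->CA, C->BBB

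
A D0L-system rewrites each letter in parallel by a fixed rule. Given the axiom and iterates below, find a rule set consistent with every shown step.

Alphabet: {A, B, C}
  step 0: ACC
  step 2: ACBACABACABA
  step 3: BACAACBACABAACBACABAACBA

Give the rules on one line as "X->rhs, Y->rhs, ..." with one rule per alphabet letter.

A->BA, B->AC, C->CA

  step 2 ⇒ step 3: ACBACABACABA ⇒ BA·CA·AC·BA·CA·BA·AC·BA·CA·BA·AC·BA
    A ↦ BA
    B ↦ AC
    C ↦ CA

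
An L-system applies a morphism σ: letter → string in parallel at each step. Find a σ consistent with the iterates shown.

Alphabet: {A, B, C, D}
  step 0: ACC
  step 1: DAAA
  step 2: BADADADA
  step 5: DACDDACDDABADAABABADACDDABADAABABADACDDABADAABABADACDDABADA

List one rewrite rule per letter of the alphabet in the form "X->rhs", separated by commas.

  step 1 ⇒ step 2: DAAA ⇒ BA·DA·DA·DA
    A ↦ DA
    D ↦ BA
    B ↦ CD  (constrained at step 2)
  step 0 ⇒ step 1: ACC ⇒ DA·A·A
    C ↦ A

A->DA, B->CD, C->A, D->BA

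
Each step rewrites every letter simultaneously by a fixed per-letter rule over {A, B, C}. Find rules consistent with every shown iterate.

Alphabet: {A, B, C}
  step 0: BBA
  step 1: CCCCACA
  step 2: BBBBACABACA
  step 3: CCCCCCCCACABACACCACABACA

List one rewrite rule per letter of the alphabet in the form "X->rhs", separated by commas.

  step 2 ⇒ step 3: BBBBACABACA ⇒ CC·CC·CC·CC·ACA·B·ACA·CC·ACA·B·ACA
    A ↦ ACA
    B ↦ CC
    C ↦ B

A->ACA, B->CC, C->B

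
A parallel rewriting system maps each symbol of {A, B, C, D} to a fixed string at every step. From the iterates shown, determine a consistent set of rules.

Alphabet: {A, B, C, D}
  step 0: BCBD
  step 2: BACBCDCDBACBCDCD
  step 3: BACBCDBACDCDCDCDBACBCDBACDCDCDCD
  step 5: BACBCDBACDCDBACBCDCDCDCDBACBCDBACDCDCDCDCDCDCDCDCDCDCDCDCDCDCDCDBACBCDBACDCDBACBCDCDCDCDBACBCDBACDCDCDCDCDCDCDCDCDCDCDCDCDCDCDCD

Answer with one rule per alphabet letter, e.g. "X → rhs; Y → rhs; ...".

A->CB, B->BA, C->CD, D->CD

  step 2 ⇒ step 3: BACBCDCDBACBCDCD ⇒ BA·CB·CD·BA·CD·CD·CD·CD·BA·CB·CD·BA·CD·CD·CD·CD
    A ↦ CB
    B ↦ BA
    C ↦ CD
    D ↦ CD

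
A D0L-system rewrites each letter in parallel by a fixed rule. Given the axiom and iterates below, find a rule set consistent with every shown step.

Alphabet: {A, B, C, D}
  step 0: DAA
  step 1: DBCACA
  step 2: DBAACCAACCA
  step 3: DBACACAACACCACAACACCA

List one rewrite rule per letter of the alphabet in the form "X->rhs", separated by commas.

  step 2 ⇒ step 3: DBAACCAACCA ⇒ DB·A·CA·CA·AC·AC·CA·CA·AC·AC·CA
    A ↦ CA
    B ↦ A
    C ↦ AC
    D ↦ DB

A->CA, B->A, C->AC, D->DB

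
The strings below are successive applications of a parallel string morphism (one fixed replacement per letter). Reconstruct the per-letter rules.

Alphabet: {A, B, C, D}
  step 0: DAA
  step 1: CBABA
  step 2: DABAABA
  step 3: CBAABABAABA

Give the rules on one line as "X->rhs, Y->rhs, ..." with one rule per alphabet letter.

A->BA, B->A, C->D, D->C

  step 2 ⇒ step 3: DABAABA ⇒ C·BA·A·BA·BA·A·BA
    A ↦ BA
    B ↦ A
    D ↦ C
  step 1 ⇒ step 2: CBABA ⇒ D·A·BA·A·BA
    C ↦ D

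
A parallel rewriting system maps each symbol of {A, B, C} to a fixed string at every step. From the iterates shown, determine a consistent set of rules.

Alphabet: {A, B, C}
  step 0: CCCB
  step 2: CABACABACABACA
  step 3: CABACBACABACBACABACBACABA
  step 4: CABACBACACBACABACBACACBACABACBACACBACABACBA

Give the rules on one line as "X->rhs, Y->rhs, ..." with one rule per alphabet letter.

A->BA, B->C, C->CA

  step 3 ⇒ step 4: CABACBACABACBACABACBACABA ⇒ CA·BA·C·BA·CA·C·BA·CA·BA·C·BA·CA·C·BA·CA·BA·C·BA·CA·C·BA·CA·BA·C·BA
    A ↦ BA
    B ↦ C
    C ↦ CA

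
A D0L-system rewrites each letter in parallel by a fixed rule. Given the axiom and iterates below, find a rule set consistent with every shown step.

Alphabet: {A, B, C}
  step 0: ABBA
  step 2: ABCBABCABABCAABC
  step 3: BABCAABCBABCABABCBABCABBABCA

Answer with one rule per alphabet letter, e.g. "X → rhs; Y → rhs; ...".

  step 2 ⇒ step 3: ABCBABCABABCAABC ⇒ B·ABC·A·ABC·B·ABC·A·B·ABC·B·ABC·A·B·B·ABC·A
    A ↦ B
    B ↦ ABC
    C ↦ A

A->B, B->ABC, C->A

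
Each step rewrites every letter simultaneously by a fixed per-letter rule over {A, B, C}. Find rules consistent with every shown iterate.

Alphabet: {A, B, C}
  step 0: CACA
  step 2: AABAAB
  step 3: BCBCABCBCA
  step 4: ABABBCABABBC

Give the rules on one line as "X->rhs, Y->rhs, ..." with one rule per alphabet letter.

  step 3 ⇒ step 4: BCBCABCBCA ⇒ A·B·A·B·BC·A·B·A·B·BC
    A ↦ BC
    B ↦ A
    C ↦ B

A->BC, B->A, C->B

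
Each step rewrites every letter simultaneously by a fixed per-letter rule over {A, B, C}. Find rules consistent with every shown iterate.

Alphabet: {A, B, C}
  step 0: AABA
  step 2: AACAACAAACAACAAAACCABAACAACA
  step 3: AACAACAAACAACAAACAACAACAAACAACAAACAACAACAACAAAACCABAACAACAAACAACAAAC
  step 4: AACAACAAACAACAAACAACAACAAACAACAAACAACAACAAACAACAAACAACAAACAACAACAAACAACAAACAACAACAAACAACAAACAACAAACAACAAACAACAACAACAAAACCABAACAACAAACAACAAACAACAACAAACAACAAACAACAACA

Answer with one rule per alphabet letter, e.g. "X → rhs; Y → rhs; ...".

  step 3 ⇒ step 4: AACAACAAACAACAAACAACAACAAACAACAAACAACAACAACAAAACCABAACAACAAACAACAAAC ⇒ AAC·AAC·A·AAC·AAC·A·AAC·AAC·AAC·A·AAC·AAC·A·AAC·AAC·AAC·A·AAC·AAC·A·AAC·AAC·A·AAC·AAC·AAC·A·AAC·AAC·A·AAC·AAC·AAC·A·AAC·AAC·A·AAC·AAC·A·AAC·AAC·A·AAC·AAC·AAC·AAC·A·A·AAC·CAB·AAC·AAC·A·AAC·AAC·A·AAC·AAC·AAC·A·AAC·AAC·A·AAC·AAC·AAC·A
    A ↦ AAC
    B ↦ CAB
    C ↦ A

A->AAC, B->CAB, C->A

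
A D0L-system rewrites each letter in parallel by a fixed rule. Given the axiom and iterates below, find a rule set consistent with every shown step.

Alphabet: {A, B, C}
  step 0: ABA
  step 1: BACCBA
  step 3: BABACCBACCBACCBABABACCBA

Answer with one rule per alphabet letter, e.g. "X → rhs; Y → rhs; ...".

A->BA, B->CC, C->BA

  step 0 ⇒ step 1: ABA ⇒ BA·CC·BA
    A ↦ BA
    B ↦ CC
    C ↦ BA  (constrained at step 1)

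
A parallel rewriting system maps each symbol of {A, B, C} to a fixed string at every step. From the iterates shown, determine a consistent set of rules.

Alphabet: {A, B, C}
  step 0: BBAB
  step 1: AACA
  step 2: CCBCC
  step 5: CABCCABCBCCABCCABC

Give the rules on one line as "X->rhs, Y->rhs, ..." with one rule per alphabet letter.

A->C, B->A, C->BC

  step 1 ⇒ step 2: AACA ⇒ C·C·BC·C
    A ↦ C
    C ↦ BC
  step 0 ⇒ step 1: BBAB ⇒ A·A·C·A
    B ↦ A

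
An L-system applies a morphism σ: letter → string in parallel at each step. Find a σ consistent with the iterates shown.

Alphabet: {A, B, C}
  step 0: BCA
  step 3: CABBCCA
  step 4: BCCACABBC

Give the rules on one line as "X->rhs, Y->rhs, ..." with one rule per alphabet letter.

A->C, B->CA, C->B

  step 3 ⇒ step 4: CABBCCA ⇒ B·C·CA·CA·B·B·C
    A ↦ C
    B ↦ CA
    C ↦ B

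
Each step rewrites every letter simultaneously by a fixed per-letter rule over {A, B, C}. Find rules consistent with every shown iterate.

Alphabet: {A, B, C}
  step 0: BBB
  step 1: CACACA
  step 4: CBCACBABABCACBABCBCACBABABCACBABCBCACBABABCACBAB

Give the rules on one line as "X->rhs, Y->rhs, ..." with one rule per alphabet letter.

A->AB, B->CA, C->CB

  step 0 ⇒ step 1: BBB ⇒ CA·CA·CA
    B ↦ CA
    A ↦ AB  (constrained at step 1)
    C ↦ CB  (constrained at step 1)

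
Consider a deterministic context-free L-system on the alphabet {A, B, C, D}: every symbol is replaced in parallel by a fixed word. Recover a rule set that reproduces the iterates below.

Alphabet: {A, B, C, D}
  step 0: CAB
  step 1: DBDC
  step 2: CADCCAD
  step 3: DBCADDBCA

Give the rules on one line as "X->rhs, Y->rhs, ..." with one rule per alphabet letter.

  step 2 ⇒ step 3: CADCCAD ⇒ D·B·CA·D·D·B·CA
    A ↦ B
    C ↦ D
    D ↦ CA
  step 0 ⇒ step 1: CAB ⇒ D·B·DC
    B ↦ DC

A->B, B->DC, C->D, D->CA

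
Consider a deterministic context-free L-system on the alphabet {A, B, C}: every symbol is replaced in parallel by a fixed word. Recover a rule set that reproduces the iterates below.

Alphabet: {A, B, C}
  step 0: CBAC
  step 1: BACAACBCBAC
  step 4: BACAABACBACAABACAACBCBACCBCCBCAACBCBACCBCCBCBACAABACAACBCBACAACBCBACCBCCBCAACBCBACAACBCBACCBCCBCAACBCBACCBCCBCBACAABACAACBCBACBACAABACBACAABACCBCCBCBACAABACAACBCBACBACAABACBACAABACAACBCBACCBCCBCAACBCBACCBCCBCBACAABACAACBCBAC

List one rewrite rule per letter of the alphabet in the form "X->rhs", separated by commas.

A->CBC, B->AA, C->BAC

  step 0 ⇒ step 1: CBAC ⇒ BAC·AA·CBC·BAC
    A ↦ CBC
    B ↦ AA
    C ↦ BAC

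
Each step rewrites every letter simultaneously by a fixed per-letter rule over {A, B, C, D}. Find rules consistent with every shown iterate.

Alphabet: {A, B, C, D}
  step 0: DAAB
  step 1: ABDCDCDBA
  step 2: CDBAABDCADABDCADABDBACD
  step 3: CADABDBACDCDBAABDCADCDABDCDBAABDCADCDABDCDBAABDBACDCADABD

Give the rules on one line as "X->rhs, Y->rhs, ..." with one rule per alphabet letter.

A->CD, B->BA, C->CAD, D->ABD

  step 2 ⇒ step 3: CDBAABDCADABDCADABDBACD ⇒ CAD·ABD·BA·CD·CD·BA·ABD·CAD·CD·ABD·CD·BA·ABD·CAD·CD·ABD·CD·BA·ABD·BA·CD·CAD·ABD
    A ↦ CD
    B ↦ BA
    C ↦ CAD
    D ↦ ABD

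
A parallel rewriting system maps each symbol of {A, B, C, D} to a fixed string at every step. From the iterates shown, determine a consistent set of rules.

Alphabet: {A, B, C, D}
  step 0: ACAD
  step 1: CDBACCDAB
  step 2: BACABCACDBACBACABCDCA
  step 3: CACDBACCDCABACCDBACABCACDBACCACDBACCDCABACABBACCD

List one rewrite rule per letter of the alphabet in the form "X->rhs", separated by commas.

A->CD, B->CA, C->BAC, D->AB

  step 2 ⇒ step 3: BACABCACDBACBACABCDCA ⇒ CA·CD·BAC·CD·CA·BAC·CD·BAC·AB·CA·CD·BAC·CA·CD·BAC·CD·CA·BAC·AB·BAC·CD
    A ↦ CD
    B ↦ CA
    C ↦ BAC
    D ↦ AB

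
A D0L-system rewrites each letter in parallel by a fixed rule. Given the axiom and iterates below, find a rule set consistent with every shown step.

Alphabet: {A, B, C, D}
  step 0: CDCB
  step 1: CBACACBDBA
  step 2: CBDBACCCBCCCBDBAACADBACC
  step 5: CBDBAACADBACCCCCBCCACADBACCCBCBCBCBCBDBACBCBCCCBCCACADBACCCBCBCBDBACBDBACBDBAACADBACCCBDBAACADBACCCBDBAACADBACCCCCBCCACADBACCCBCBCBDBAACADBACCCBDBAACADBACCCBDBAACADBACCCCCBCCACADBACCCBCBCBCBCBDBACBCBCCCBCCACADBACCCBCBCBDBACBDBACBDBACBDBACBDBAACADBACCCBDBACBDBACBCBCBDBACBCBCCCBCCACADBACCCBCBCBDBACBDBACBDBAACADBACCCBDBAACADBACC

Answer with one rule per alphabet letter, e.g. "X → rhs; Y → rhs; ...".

  step 1 ⇒ step 2: CBACACBDBA ⇒ CB·DBA·CC·CB·CC·CB·DBA·ACA·DBA·CC
    A ↦ CC
    B ↦ DBA
    C ↦ CB
    D ↦ ACA

A->CC, B->DBA, C->CB, D->ACA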